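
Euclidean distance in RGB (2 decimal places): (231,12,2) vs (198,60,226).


d = √[(R₁-R₂)² + (G₁-G₂)² + (B₁-B₂)²]
d = √[(231-198)² + (12-60)² + (2-226)²]
d = √[1089 + 2304 + 50176]
d = √53569
d ≈ 231.45


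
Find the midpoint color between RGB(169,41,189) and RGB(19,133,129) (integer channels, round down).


Midpoint: each channel = ⌊(C₁+C₂)/2⌋
R: ⌊(169+19)/2⌋ = 94
G: ⌊(41+133)/2⌋ = 87
B: ⌊(189+129)/2⌋ = 159
= RGB(94, 87, 159)


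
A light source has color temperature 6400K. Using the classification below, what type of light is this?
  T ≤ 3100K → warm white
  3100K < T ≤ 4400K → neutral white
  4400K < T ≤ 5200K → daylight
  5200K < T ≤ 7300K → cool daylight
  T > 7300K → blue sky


Temperature: 6400K
5200K < 6400K ≤ 7300K → cool daylight
Classification: cool daylight


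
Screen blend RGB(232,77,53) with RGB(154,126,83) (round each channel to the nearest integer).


Screen: C = 255 - (255-A)×(255-B)/255, rounded to nearest integer
R: 255 - (255-232)×(255-154)/255 = 255 - 2323/255 ≈ 255 - 9.110 = 245.890 → 246
G: 255 - (255-77)×(255-126)/255 = 255 - 22962/255 ≈ 255 - 90.047 = 164.953 → 165
B: 255 - (255-53)×(255-83)/255 = 255 - 34744/255 ≈ 255 - 136.251 = 118.749 → 119
= RGB(246, 165, 119)


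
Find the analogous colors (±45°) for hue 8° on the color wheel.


Base hue: 8°
Left analog: (8 - 45) mod 360 = 323°
Right analog: (8 + 45) mod 360 = 53°
Analogous hues = 323° and 53°


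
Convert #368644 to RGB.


36 → 54 (R)
86 → 134 (G)
44 → 68 (B)
= RGB(54, 134, 68)


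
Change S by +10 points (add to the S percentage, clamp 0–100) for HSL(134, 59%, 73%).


Original S = 59%
Adjustment = +10 percentage points
New S = 59 + (10) = 69
Clamp to [0, 100] → 69
= HSL(134°, 69%, 73%)


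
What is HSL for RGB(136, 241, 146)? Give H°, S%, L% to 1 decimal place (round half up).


Normalize: R'=136/255≈0.5333, G'=241/255≈0.9451, B'=146/255≈0.5725
Max=241/255, Min=136/255, Δ=Max-Min=105/255
L = (Max+Min)/2 = (241+136)/510 = 377/510 = 0.73921… → L = 73.9%
L > 0.5 → S = Δ/(2-Max-Min) = 105/(510-241-136) = 105/133 = 0.78947… → S = 78.9%
(the 1/255 factors cancel in S and H, so raw channel differences can be used)
Max is G' → H = 60 × ((B-R)/Δ + 2) = 60 × ((146-136)/105 + 2)
  10/105 + 2 = 0.0952… + 2 = 2.0952…
  H = 60 × 2.0952… = 125.714…° → H = 125.7°
= HSL(125.7°, 78.9%, 73.9%)


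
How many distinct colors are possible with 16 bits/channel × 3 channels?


Total bits = 16 bits/channel × 3 channels = 48 bits
Distinct colors = 2^48
= 281,474,976,710,656 colors


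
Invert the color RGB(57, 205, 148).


Invert: (255-R, 255-G, 255-B)
R: 255-57 = 198
G: 255-205 = 50
B: 255-148 = 107
= RGB(198, 50, 107)


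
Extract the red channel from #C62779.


Color: #C62779
R = C6 = 198
G = 27 = 39
B = 79 = 121
Red = 198


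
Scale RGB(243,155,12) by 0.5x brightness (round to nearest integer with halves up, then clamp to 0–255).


Multiply each channel by 0.5, round half up, clamp to [0, 255]
R: 243×0.5 = 121.5 → round → 122
G: 155×0.5 = 77.5 → round → 78
B: 12×0.5 = 6
= RGB(122, 78, 6)


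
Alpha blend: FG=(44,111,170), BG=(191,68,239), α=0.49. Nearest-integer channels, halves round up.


C = α×F + (1-α)×B, with 1-α = 0.51
R: 0.49×44 + 0.51×191 = 21.56 + 97.41 = 118.97 → 119
G: 0.49×111 + 0.51×68 = 54.39 + 34.68 = 89.07 → 89
B: 0.49×170 + 0.51×239 = 83.30 + 121.89 = 205.19 → 205
= RGB(119, 89, 205)


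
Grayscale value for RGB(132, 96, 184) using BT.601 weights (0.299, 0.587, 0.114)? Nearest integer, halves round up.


Gray = 0.299×R + 0.587×G + 0.114×B
Gray = 0.299×132 + 0.587×96 + 0.114×184
Gray = 39.468 + 56.352 + 20.976
Gray = 116.796 → round half up → 117
Gray = 117


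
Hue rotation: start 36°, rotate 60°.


New hue = (H + rotation) mod 360
New hue = (36 + 60) mod 360
= 96 mod 360
= 96°


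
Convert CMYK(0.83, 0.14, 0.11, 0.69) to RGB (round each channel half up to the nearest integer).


R = 255 × (1-C) × (1-K) = 255 × 0.17 × 0.31 = 13.4385 → 13
G = 255 × (1-M) × (1-K) = 255 × 0.86 × 0.31 = 67.983 → 68
B = 255 × (1-Y) × (1-K) = 255 × 0.89 × 0.31 = 70.3545 → 70
= RGB(13, 68, 70)


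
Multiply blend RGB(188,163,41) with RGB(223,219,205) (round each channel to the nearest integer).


Multiply: C = A×B/255, rounded to nearest integer
R: 188×223/255 = 41924/255 ≈ 164.408 → 164
G: 163×219/255 = 35697/255 ≈ 139.988 → 140
B: 41×205/255 = 8405/255 ≈ 32.961 → 33
= RGB(164, 140, 33)


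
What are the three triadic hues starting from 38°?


Triadic: equally spaced at 120° intervals
H1 = 38°
H2 = (38 + 120) mod 360 = 158°
H3 = (38 + 240) mod 360 = 278°
Triadic = 38°, 158°, 278°


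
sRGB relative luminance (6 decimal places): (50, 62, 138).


Linearize each channel (sRGB transfer function): c = v/255; c_lin = c/12.92 if c ≤ 0.04045, else ((c+0.055)/1.055)^2.4
  R: 50/255 ≈ 0.196078 > 0.04045 → ((0.196078+0.055)/1.055)^2.4 ≈ 0.031896
  G: 62/255 ≈ 0.243137 > 0.04045 → ((0.243137+0.055)/1.055)^2.4 ≈ 0.048172
  B: 138/255 ≈ 0.541176 > 0.04045 → ((0.541176+0.055)/1.055)^2.4 ≈ 0.254152
R_lin = 0.031896, G_lin = 0.048172, B_lin = 0.254152
L = 0.2126×R + 0.7152×G + 0.0722×B
L = 0.2126×0.031896 + 0.7152×0.048172 + 0.0722×0.254152
L ≈ 0.059583


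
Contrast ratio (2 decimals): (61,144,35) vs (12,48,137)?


Linearize each sRGB channel c=v/255: c/12.92 if c ≤ 0.04045 else ((c+0.055)/1.055)^2.4
L = 0.2126×R_lin + 0.7152×G_lin + 0.0722×B_lin
Color 1 (61,144,35):
  R=61: 61/255≈0.2392 > 0.04045 → ((0.2392+0.055)/1.055)^2.4 ≈ 0.04667
  G=144: 144/255≈0.5647 > 0.04045 → ((0.5647+0.055)/1.055)^2.4 ≈ 0.27889
  B=35: 35/255≈0.1373 > 0.04045 → ((0.1373+0.055)/1.055)^2.4 ≈ 0.01681
  L1 = 0.2126×0.04667 + 0.7152×0.27889 + 0.0722×0.01681 ≈ 0.21060
Color 2 (12,48,137):
  R=12: 12/255≈0.0471 > 0.04045 → ((0.0471+0.055)/1.055)^2.4 ≈ 0.00368
  G=48: 48/255≈0.1882 > 0.04045 → ((0.1882+0.055)/1.055)^2.4 ≈ 0.02956
  B=137: 137/255≈0.5373 > 0.04045 → ((0.5373+0.055)/1.055)^2.4 ≈ 0.25016
  L2 = 0.2126×0.00368 + 0.7152×0.02956 + 0.0722×0.25016 ≈ 0.03998
Lighter = 0.21060, Darker = 0.03998
Ratio = (L_lighter + 0.05) / (L_darker + 0.05)
Ratio = (0.21060 + 0.05) / (0.03998 + 0.05) = 0.26060 / 0.08998 ≈ 2.8961
Ratio ≈ 2.90:1


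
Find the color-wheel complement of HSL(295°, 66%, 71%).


Complement = opposite side of color wheel = hue + 180°
H' = (295 + 180) mod 360 = 115°
S and L unchanged.
= HSL(115°, 66%, 71%)


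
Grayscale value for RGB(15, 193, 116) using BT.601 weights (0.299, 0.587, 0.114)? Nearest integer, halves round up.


Gray = 0.299×R + 0.587×G + 0.114×B
Gray = 0.299×15 + 0.587×193 + 0.114×116
Gray = 4.485 + 113.291 + 13.224
Gray = 131.000 → round half up → 131
Gray = 131


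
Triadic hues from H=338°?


Triadic: equally spaced at 120° intervals
H1 = 338°
H2 = (338 + 120) mod 360 = 98°
H3 = (338 + 240) mod 360 = 218°
Triadic = 338°, 98°, 218°


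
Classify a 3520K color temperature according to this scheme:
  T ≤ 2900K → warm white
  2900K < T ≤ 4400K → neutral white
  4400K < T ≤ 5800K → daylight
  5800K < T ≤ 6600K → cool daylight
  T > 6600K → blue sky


Temperature: 3520K
2900K < 3520K ≤ 4400K → neutral white
Classification: neutral white


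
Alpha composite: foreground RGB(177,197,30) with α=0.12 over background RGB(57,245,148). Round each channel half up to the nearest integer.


C = α×F + (1-α)×B, with 1-α = 0.88
R: 0.12×177 + 0.88×57 = 21.24 + 50.16 = 71.40 → 71
G: 0.12×197 + 0.88×245 = 23.64 + 215.60 = 239.24 → 239
B: 0.12×30 + 0.88×148 = 3.60 + 130.24 = 133.84 → 134
= RGB(71, 239, 134)


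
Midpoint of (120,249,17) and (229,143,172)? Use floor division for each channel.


Midpoint: each channel = ⌊(C₁+C₂)/2⌋
R: ⌊(120+229)/2⌋ = 174
G: ⌊(249+143)/2⌋ = 196
B: ⌊(17+172)/2⌋ = 94
= RGB(174, 196, 94)


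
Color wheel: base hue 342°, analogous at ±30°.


Base hue: 342°
Left analog: (342 - 30) mod 360 = 312°
Right analog: (342 + 30) mod 360 = 12°
Analogous hues = 312° and 12°


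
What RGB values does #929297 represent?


92 → 146 (R)
92 → 146 (G)
97 → 151 (B)
= RGB(146, 146, 151)


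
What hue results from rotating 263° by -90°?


New hue = (H + rotation) mod 360
New hue = (263 -90) mod 360
= 173 mod 360
= 173°


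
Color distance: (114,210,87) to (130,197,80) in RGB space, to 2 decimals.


d = √[(R₁-R₂)² + (G₁-G₂)² + (B₁-B₂)²]
d = √[(114-130)² + (210-197)² + (87-80)²]
d = √[256 + 169 + 49]
d = √474
d ≈ 21.77


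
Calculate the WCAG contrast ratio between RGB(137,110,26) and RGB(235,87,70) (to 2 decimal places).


Linearize each sRGB channel c=v/255: c/12.92 if c ≤ 0.04045 else ((c+0.055)/1.055)^2.4
L = 0.2126×R_lin + 0.7152×G_lin + 0.0722×B_lin
Color 1 (137,110,26):
  R=137: 137/255≈0.5373 > 0.04045 → ((0.5373+0.055)/1.055)^2.4 ≈ 0.25016
  G=110: 110/255≈0.4314 > 0.04045 → ((0.4314+0.055)/1.055)^2.4 ≈ 0.15593
  B=26: 26/255≈0.1020 > 0.04045 → ((0.1020+0.055)/1.055)^2.4 ≈ 0.01033
  L1 = 0.2126×0.25016 + 0.7152×0.15593 + 0.0722×0.01033 ≈ 0.16545
Color 2 (235,87,70):
  R=235: 235/255≈0.9216 > 0.04045 → ((0.9216+0.055)/1.055)^2.4 ≈ 0.83077
  G=87: 87/255≈0.3412 > 0.04045 → ((0.3412+0.055)/1.055)^2.4 ≈ 0.09531
  B=70: 70/255≈0.2745 > 0.04045 → ((0.2745+0.055)/1.055)^2.4 ≈ 0.06125
  L2 = 0.2126×0.83077 + 0.7152×0.09531 + 0.0722×0.06125 ≈ 0.24921
Lighter = 0.24921, Darker = 0.16545
Ratio = (L_lighter + 0.05) / (L_darker + 0.05)
Ratio = (0.24921 + 0.05) / (0.16545 + 0.05) = 0.29921 / 0.21545 ≈ 1.3888
Ratio ≈ 1.39:1


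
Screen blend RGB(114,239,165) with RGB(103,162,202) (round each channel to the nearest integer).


Screen: C = 255 - (255-A)×(255-B)/255, rounded to nearest integer
R: 255 - (255-114)×(255-103)/255 = 255 - 21432/255 ≈ 255 - 84.047 = 170.953 → 171
G: 255 - (255-239)×(255-162)/255 = 255 - 1488/255 ≈ 255 - 5.835 = 249.165 → 249
B: 255 - (255-165)×(255-202)/255 = 255 - 4770/255 ≈ 255 - 18.706 = 236.294 → 236
= RGB(171, 249, 236)


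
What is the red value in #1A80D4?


Color: #1A80D4
R = 1A = 26
G = 80 = 128
B = D4 = 212
Red = 26


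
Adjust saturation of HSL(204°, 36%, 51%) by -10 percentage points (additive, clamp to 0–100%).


Original S = 36%
Adjustment = -10 percentage points
New S = 36 + (-10) = 26
Clamp to [0, 100] → 26
= HSL(204°, 26%, 51%)


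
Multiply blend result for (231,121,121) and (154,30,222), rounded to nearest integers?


Multiply: C = A×B/255, rounded to nearest integer
R: 231×154/255 = 35574/255 ≈ 139.506 → 140
G: 121×30/255 = 3630/255 ≈ 14.235 → 14
B: 121×222/255 = 26862/255 ≈ 105.341 → 105
= RGB(140, 14, 105)


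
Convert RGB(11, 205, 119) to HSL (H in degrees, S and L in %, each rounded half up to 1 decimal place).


Normalize: R'=11/255≈0.0431, G'=205/255≈0.8039, B'=119/255≈0.4667
Max=205/255, Min=11/255, Δ=Max-Min=194/255
L = (Max+Min)/2 = (205+11)/510 = 216/510 = 0.42352… → L = 42.4%
L ≤ 0.5 → S = Δ/(Max+Min) = 194/(205+11) = 194/216 = 0.89814… → S = 89.8%
(the 1/255 factors cancel in S and H, so raw channel differences can be used)
Max is G' → H = 60 × ((B-R)/Δ + 2) = 60 × ((119-11)/194 + 2)
  108/194 + 2 = 0.5567… + 2 = 2.5567…
  H = 60 × 2.5567… = 153.402…° → H = 153.4°
= HSL(153.4°, 89.8%, 42.4%)


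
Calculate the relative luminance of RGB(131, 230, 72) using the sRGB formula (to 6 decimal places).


Linearize each channel (sRGB transfer function): c = v/255; c_lin = c/12.92 if c ≤ 0.04045, else ((c+0.055)/1.055)^2.4
  R: 131/255 ≈ 0.513725 > 0.04045 → ((0.513725+0.055)/1.055)^2.4 ≈ 0.226966
  G: 230/255 ≈ 0.901961 > 0.04045 → ((0.901961+0.055)/1.055)^2.4 ≈ 0.791298
  B: 72/255 ≈ 0.282353 > 0.04045 → ((0.282353+0.055)/1.055)^2.4 ≈ 0.064803
R_lin = 0.226966, G_lin = 0.791298, B_lin = 0.064803
L = 0.2126×R + 0.7152×G + 0.0722×B
L = 0.2126×0.226966 + 0.7152×0.791298 + 0.0722×0.064803
L ≈ 0.618868


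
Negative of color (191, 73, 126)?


Invert: (255-R, 255-G, 255-B)
R: 255-191 = 64
G: 255-73 = 182
B: 255-126 = 129
= RGB(64, 182, 129)


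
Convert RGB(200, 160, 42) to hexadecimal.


R = 200 → C8 (hex)
G = 160 → A0 (hex)
B = 42 → 2A (hex)
Hex = #C8A02A


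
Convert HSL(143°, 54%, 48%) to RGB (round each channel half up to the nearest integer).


H=143°, S=0.54, L=0.48
C = (1-|2L-1|)×S = (1-|-0.04|)×0.54 = 0.5184
H' = H/60 = 143/60 ≈ 2.3833; X = C×(1-|H' mod 2 - 1|) = 0.19872
m = L - C/2 = 0.48 - 0.2592 = 0.2208
Sector ⌊H'⌋ = 2 → (R',G',B') = (0.0, 0.5184, 0.19872)
RGB = ((R'+m)×255, (G'+m)×255, (B'+m)×255) = (56.304, 188.496, 106.9776)
Round half up → RGB(56, 188, 107)


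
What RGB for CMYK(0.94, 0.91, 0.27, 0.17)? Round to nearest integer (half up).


R = 255 × (1-C) × (1-K) = 255 × 0.06 × 0.83 = 12.699 → 13
G = 255 × (1-M) × (1-K) = 255 × 0.09 × 0.83 = 19.0485 → 19
B = 255 × (1-Y) × (1-K) = 255 × 0.73 × 0.83 = 154.5045 → 155
= RGB(13, 19, 155)


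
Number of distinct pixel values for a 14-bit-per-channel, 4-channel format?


Total bits = 14 bits/channel × 4 channels = 56 bits
Distinct pixel values = 2^56
= 72,057,594,037,927,936 pixel values


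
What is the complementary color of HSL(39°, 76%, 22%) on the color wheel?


Complement = opposite side of color wheel = hue + 180°
H' = (39 + 180) mod 360 = 219°
S and L unchanged.
= HSL(219°, 76%, 22%)


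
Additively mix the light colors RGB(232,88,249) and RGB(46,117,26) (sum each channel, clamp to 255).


Additive: each channel = min(255, C₁+C₂)
R: 232+46 = 278 → 255
G: 88+117 = 205 → 205
B: 249+26 = 275 → 255
= RGB(255, 205, 255)


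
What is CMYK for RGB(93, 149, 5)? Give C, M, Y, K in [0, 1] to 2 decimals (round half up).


R'=93/255≈0.3647, G'=149/255≈0.5843, B'=5/255≈0.0196
K = 1 - max(R',G',B') = 1 - 149/255 = 106/255 = 0.41568… → 0.42
(1-R'-K)/(1-K) simplifies to (max-R)/max with max = 149:
C = (149-93)/149 = 56/149 = 0.37583… → 0.38
M = (149-149)/149 = 0/149 = 0 → 0.00
Y = (149-5)/149 = 144/149 = 0.96644… → 0.97
= CMYK(0.38, 0.00, 0.97, 0.42)


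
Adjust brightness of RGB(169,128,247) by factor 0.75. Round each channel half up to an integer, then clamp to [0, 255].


Multiply each channel by 0.75, round half up, clamp to [0, 255]
R: 169×0.75 = 126.75 → round → 127
G: 128×0.75 = 96
B: 247×0.75 = 185.25 → round → 185
= RGB(127, 96, 185)


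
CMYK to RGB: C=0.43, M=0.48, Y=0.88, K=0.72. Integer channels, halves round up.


R = 255 × (1-C) × (1-K) = 255 × 0.57 × 0.28 = 40.698 → 41
G = 255 × (1-M) × (1-K) = 255 × 0.52 × 0.28 = 37.128 → 37
B = 255 × (1-Y) × (1-K) = 255 × 0.12 × 0.28 = 8.568 → 9
= RGB(41, 37, 9)


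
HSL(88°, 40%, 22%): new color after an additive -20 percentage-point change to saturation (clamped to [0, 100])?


Original S = 40%
Adjustment = -20 percentage points
New S = 40 + (-20) = 20
Clamp to [0, 100] → 20
= HSL(88°, 20%, 22%)


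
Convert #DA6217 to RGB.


DA → 218 (R)
62 → 98 (G)
17 → 23 (B)
= RGB(218, 98, 23)


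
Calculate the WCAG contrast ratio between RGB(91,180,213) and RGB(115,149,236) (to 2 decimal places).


Linearize each sRGB channel c=v/255: c/12.92 if c ≤ 0.04045 else ((c+0.055)/1.055)^2.4
L = 0.2126×R_lin + 0.7152×G_lin + 0.0722×B_lin
Color 1 (91,180,213):
  R=91: 91/255≈0.3569 > 0.04045 → ((0.3569+0.055)/1.055)^2.4 ≈ 0.10462
  G=180: 180/255≈0.7059 > 0.04045 → ((0.7059+0.055)/1.055)^2.4 ≈ 0.45641
  B=213: 213/255≈0.8353 > 0.04045 → ((0.8353+0.055)/1.055)^2.4 ≈ 0.66539
  L1 = 0.2126×0.10462 + 0.7152×0.45641 + 0.0722×0.66539 ≈ 0.39671
Color 2 (115,149,236):
  R=115: 115/255≈0.4510 > 0.04045 → ((0.4510+0.055)/1.055)^2.4 ≈ 0.17144
  G=149: 149/255≈0.5843 > 0.04045 → ((0.5843+0.055)/1.055)^2.4 ≈ 0.30054
  B=236: 236/255≈0.9255 > 0.04045 → ((0.9255+0.055)/1.055)^2.4 ≈ 0.83880
  L2 = 0.2126×0.17144 + 0.7152×0.30054 + 0.0722×0.83880 ≈ 0.31196
Lighter = 0.39671, Darker = 0.31196
Ratio = (L_lighter + 0.05) / (L_darker + 0.05)
Ratio = (0.39671 + 0.05) / (0.31196 + 0.05) = 0.44671 / 0.36196 ≈ 1.2341
Ratio ≈ 1.23:1


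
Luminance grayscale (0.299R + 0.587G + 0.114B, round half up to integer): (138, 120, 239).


Gray = 0.299×R + 0.587×G + 0.114×B
Gray = 0.299×138 + 0.587×120 + 0.114×239
Gray = 41.262 + 70.440 + 27.246
Gray = 138.948 → round half up → 139
Gray = 139


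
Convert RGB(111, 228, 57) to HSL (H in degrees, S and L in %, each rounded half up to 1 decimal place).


Normalize: R'=111/255≈0.4353, G'=228/255≈0.8941, B'=57/255≈0.2235
Max=228/255, Min=57/255, Δ=Max-Min=171/255
L = (Max+Min)/2 = (228+57)/510 = 285/510 = 0.55882… → L = 55.9%
L > 0.5 → S = Δ/(2-Max-Min) = 171/(510-228-57) = 171/225 = 0.76 → S = 76.0%
(the 1/255 factors cancel in S and H, so raw channel differences can be used)
Max is G' → H = 60 × ((B-R)/Δ + 2) = 60 × ((57-111)/171 + 2)
  -54/171 + 2 = -0.3157… + 2 = 1.6842…
  H = 60 × 1.6842… = 101.052…° → H = 101.1°
= HSL(101.1°, 76.0%, 55.9%)


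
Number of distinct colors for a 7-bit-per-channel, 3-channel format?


Total bits = 7 bits/channel × 3 channels = 21 bits
Distinct colors = 2^21
= 2,097,152 colors


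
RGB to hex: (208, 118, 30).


R = 208 → D0 (hex)
G = 118 → 76 (hex)
B = 30 → 1E (hex)
Hex = #D0761E


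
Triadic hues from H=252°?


Triadic: equally spaced at 120° intervals
H1 = 252°
H2 = (252 + 120) mod 360 = 12°
H3 = (252 + 240) mod 360 = 132°
Triadic = 252°, 12°, 132°


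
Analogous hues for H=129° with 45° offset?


Base hue: 129°
Left analog: (129 - 45) mod 360 = 84°
Right analog: (129 + 45) mod 360 = 174°
Analogous hues = 84° and 174°


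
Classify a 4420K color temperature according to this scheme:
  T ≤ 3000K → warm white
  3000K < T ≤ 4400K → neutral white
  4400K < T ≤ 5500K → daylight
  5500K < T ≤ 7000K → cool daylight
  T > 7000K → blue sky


Temperature: 4420K
4400K < 4420K ≤ 5500K → daylight
Classification: daylight


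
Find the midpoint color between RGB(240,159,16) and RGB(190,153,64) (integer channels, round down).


Midpoint: each channel = ⌊(C₁+C₂)/2⌋
R: ⌊(240+190)/2⌋ = 215
G: ⌊(159+153)/2⌋ = 156
B: ⌊(16+64)/2⌋ = 40
= RGB(215, 156, 40)


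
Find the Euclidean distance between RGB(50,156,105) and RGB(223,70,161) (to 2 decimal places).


d = √[(R₁-R₂)² + (G₁-G₂)² + (B₁-B₂)²]
d = √[(50-223)² + (156-70)² + (105-161)²]
d = √[29929 + 7396 + 3136]
d = √40461
d ≈ 201.15


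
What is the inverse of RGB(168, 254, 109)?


Invert: (255-R, 255-G, 255-B)
R: 255-168 = 87
G: 255-254 = 1
B: 255-109 = 146
= RGB(87, 1, 146)


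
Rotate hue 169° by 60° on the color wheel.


New hue = (H + rotation) mod 360
New hue = (169 + 60) mod 360
= 229 mod 360
= 229°


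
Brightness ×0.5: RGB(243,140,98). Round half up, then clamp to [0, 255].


Multiply each channel by 0.5, round half up, clamp to [0, 255]
R: 243×0.5 = 121.5 → round → 122
G: 140×0.5 = 70
B: 98×0.5 = 49
= RGB(122, 70, 49)


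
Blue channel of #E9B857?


Color: #E9B857
R = E9 = 233
G = B8 = 184
B = 57 = 87
Blue = 87


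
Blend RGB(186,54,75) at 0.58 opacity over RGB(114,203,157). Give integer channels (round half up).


C = α×F + (1-α)×B, with 1-α = 0.42
R: 0.58×186 + 0.42×114 = 107.88 + 47.88 = 155.76 → 156
G: 0.58×54 + 0.42×203 = 31.32 + 85.26 = 116.58 → 117
B: 0.58×75 + 0.42×157 = 43.50 + 65.94 = 109.44 → 109
= RGB(156, 117, 109)


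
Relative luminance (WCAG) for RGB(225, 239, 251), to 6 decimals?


Linearize each channel (sRGB transfer function): c = v/255; c_lin = c/12.92 if c ≤ 0.04045, else ((c+0.055)/1.055)^2.4
  R: 225/255 ≈ 0.882353 > 0.04045 → ((0.882353+0.055)/1.055)^2.4 ≈ 0.752942
  G: 239/255 ≈ 0.937255 > 0.04045 → ((0.937255+0.055)/1.055)^2.4 ≈ 0.863157
  B: 251/255 ≈ 0.984314 > 0.04045 → ((0.984314+0.055)/1.055)^2.4 ≈ 0.964686
R_lin = 0.752942, G_lin = 0.863157, B_lin = 0.964686
L = 0.2126×R + 0.7152×G + 0.0722×B
L = 0.2126×0.752942 + 0.7152×0.863157 + 0.0722×0.964686
L ≈ 0.847056


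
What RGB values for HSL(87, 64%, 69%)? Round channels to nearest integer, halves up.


H=87°, S=0.64, L=0.69
C = (1-|2L-1|)×S = (1-|0.38|)×0.64 = 0.3968
H' = H/60 = 87/60 ≈ 1.4500; X = C×(1-|H' mod 2 - 1|) = 0.21824
m = L - C/2 = 0.69 - 0.1984 = 0.4916
Sector ⌊H'⌋ = 1 → (R',G',B') = (0.21824, 0.3968, 0.0)
RGB = ((R'+m)×255, (G'+m)×255, (B'+m)×255) = (181.0092, 226.542, 125.358)
Round half up → RGB(181, 227, 125)


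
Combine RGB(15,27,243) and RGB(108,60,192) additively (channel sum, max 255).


Additive: each channel = min(255, C₁+C₂)
R: 15+108 = 123 → 123
G: 27+60 = 87 → 87
B: 243+192 = 435 → 255
= RGB(123, 87, 255)


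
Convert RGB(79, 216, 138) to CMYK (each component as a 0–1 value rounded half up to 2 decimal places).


R'=79/255≈0.3098, G'=216/255≈0.8471, B'=138/255≈0.5412
K = 1 - max(R',G',B') = 1 - 216/255 = 39/255 = 0.15294… → 0.15
(1-R'-K)/(1-K) simplifies to (max-R)/max with max = 216:
C = (216-79)/216 = 137/216 = 0.63425… → 0.63
M = (216-216)/216 = 0/216 = 0 → 0.00
Y = (216-138)/216 = 78/216 = 0.36111… → 0.36
= CMYK(0.63, 0.00, 0.36, 0.15)


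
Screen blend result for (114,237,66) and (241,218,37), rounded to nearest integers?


Screen: C = 255 - (255-A)×(255-B)/255, rounded to nearest integer
R: 255 - (255-114)×(255-241)/255 = 255 - 1974/255 ≈ 255 - 7.741 = 247.259 → 247
G: 255 - (255-237)×(255-218)/255 = 255 - 666/255 ≈ 255 - 2.612 = 252.388 → 252
B: 255 - (255-66)×(255-37)/255 = 255 - 41202/255 ≈ 255 - 161.576 = 93.424 → 93
= RGB(247, 252, 93)


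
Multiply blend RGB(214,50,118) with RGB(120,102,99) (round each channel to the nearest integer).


Multiply: C = A×B/255, rounded to nearest integer
R: 214×120/255 = 25680/255 ≈ 100.706 → 101
G: 50×102/255 = 5100/255 ≈ 20.000 → 20
B: 118×99/255 = 11682/255 ≈ 45.812 → 46
= RGB(101, 20, 46)


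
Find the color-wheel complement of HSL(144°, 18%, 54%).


Complement = opposite side of color wheel = hue + 180°
H' = (144 + 180) mod 360 = 324°
S and L unchanged.
= HSL(324°, 18%, 54%)


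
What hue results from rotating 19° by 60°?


New hue = (H + rotation) mod 360
New hue = (19 + 60) mod 360
= 79 mod 360
= 79°


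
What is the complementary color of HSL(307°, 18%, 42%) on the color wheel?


Complement = opposite side of color wheel = hue + 180°
H' = (307 + 180) mod 360 = 127°
S and L unchanged.
= HSL(127°, 18%, 42%)


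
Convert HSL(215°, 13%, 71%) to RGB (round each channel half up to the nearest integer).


H=215°, S=0.13, L=0.71
C = (1-|2L-1|)×S = (1-|0.42|)×0.13 = 0.0754
H' = H/60 = 215/60 ≈ 3.5833; X = C×(1-|H' mod 2 - 1|) ≈ 0.0314
m = L - C/2 = 0.71 - 0.0377 = 0.6723
Sector ⌊H'⌋ = 3 → (R',G',B') = (0.0, ≈0.0314, 0.0754)
RGB = ((R'+m)×255, (G'+m)×255, (B'+m)×255) = (171.4365, 179.44775, 190.6635)
Round half up → RGB(171, 179, 191)


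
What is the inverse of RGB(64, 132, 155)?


Invert: (255-R, 255-G, 255-B)
R: 255-64 = 191
G: 255-132 = 123
B: 255-155 = 100
= RGB(191, 123, 100)


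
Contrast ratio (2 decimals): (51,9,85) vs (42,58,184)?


Linearize each sRGB channel c=v/255: c/12.92 if c ≤ 0.04045 else ((c+0.055)/1.055)^2.4
L = 0.2126×R_lin + 0.7152×G_lin + 0.0722×B_lin
Color 1 (51,9,85):
  R=51: 51/255≈0.2000 > 0.04045 → ((0.2000+0.055)/1.055)^2.4 ≈ 0.03310
  G=9: 9/255≈0.0353 ≤ 0.04045 → 0.0353/12.92 ≈ 0.00273
  B=85: 85/255≈0.3333 > 0.04045 → ((0.3333+0.055)/1.055)^2.4 ≈ 0.09084
  L1 = 0.2126×0.03310 + 0.7152×0.00273 + 0.0722×0.09084 ≈ 0.01555
Color 2 (42,58,184):
  R=42: 42/255≈0.1647 > 0.04045 → ((0.1647+0.055)/1.055)^2.4 ≈ 0.02315
  G=58: 58/255≈0.2275 > 0.04045 → ((0.2275+0.055)/1.055)^2.4 ≈ 0.04231
  B=184: 184/255≈0.7216 > 0.04045 → ((0.7216+0.055)/1.055)^2.4 ≈ 0.47932
  L2 = 0.2126×0.02315 + 0.7152×0.04231 + 0.0722×0.47932 ≈ 0.06979
Lighter = 0.06979, Darker = 0.01555
Ratio = (L_lighter + 0.05) / (L_darker + 0.05)
Ratio = (0.06979 + 0.05) / (0.01555 + 0.05) = 0.11979 / 0.06555 ≈ 1.8275
Ratio ≈ 1.83:1


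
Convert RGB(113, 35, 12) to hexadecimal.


R = 113 → 71 (hex)
G = 35 → 23 (hex)
B = 12 → 0C (hex)
Hex = #71230C


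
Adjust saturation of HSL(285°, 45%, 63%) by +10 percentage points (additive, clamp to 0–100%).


Original S = 45%
Adjustment = +10 percentage points
New S = 45 + (10) = 55
Clamp to [0, 100] → 55
= HSL(285°, 55%, 63%)


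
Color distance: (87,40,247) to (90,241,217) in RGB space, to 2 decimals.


d = √[(R₁-R₂)² + (G₁-G₂)² + (B₁-B₂)²]
d = √[(87-90)² + (40-241)² + (247-217)²]
d = √[9 + 40401 + 900]
d = √41310
d ≈ 203.25


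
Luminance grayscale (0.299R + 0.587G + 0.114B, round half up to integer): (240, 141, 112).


Gray = 0.299×R + 0.587×G + 0.114×B
Gray = 0.299×240 + 0.587×141 + 0.114×112
Gray = 71.760 + 82.767 + 12.768
Gray = 167.295 → round half up → 167
Gray = 167


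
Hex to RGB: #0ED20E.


0E → 14 (R)
D2 → 210 (G)
0E → 14 (B)
= RGB(14, 210, 14)


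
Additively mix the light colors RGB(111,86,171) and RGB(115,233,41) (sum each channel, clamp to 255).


Additive: each channel = min(255, C₁+C₂)
R: 111+115 = 226 → 226
G: 86+233 = 319 → 255
B: 171+41 = 212 → 212
= RGB(226, 255, 212)


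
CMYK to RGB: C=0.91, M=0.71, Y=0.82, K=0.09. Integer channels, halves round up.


R = 255 × (1-C) × (1-K) = 255 × 0.09 × 0.91 = 20.8845 → 21
G = 255 × (1-M) × (1-K) = 255 × 0.29 × 0.91 = 67.2945 → 67
B = 255 × (1-Y) × (1-K) = 255 × 0.18 × 0.91 = 41.769 → 42
= RGB(21, 67, 42)


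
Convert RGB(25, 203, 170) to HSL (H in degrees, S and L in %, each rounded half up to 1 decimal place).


Normalize: R'=25/255≈0.0980, G'=203/255≈0.7961, B'=170/255≈0.6667
Max=203/255, Min=25/255, Δ=Max-Min=178/255
L = (Max+Min)/2 = (203+25)/510 = 228/510 = 0.44705… → L = 44.7%
L ≤ 0.5 → S = Δ/(Max+Min) = 178/(203+25) = 178/228 = 0.78070… → S = 78.1%
(the 1/255 factors cancel in S and H, so raw channel differences can be used)
Max is G' → H = 60 × ((B-R)/Δ + 2) = 60 × ((170-25)/178 + 2)
  145/178 + 2 = 0.8146… + 2 = 2.8146…
  H = 60 × 2.8146… = 168.876…° → H = 168.9°
= HSL(168.9°, 78.1%, 44.7%)


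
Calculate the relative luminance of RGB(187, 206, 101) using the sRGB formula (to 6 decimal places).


Linearize each channel (sRGB transfer function): c = v/255; c_lin = c/12.92 if c ≤ 0.04045, else ((c+0.055)/1.055)^2.4
  R: 187/255 ≈ 0.733333 > 0.04045 → ((0.733333+0.055)/1.055)^2.4 ≈ 0.496933
  G: 206/255 ≈ 0.807843 > 0.04045 → ((0.807843+0.055)/1.055)^2.4 ≈ 0.617207
  B: 101/255 ≈ 0.396078 > 0.04045 → ((0.396078+0.055)/1.055)^2.4 ≈ 0.130136
R_lin = 0.496933, G_lin = 0.617207, B_lin = 0.130136
L = 0.2126×R + 0.7152×G + 0.0722×B
L = 0.2126×0.496933 + 0.7152×0.617207 + 0.0722×0.130136
L ≈ 0.556470


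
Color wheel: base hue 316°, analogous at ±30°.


Base hue: 316°
Left analog: (316 - 30) mod 360 = 286°
Right analog: (316 + 30) mod 360 = 346°
Analogous hues = 286° and 346°


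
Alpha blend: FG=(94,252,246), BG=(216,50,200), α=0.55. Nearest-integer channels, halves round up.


C = α×F + (1-α)×B, with 1-α = 0.45
R: 0.55×94 + 0.45×216 = 51.70 + 97.20 = 148.90 → 149
G: 0.55×252 + 0.45×50 = 138.60 + 22.50 = 161.10 → 161
B: 0.55×246 + 0.45×200 = 135.30 + 90.00 = 225.30 → 225
= RGB(149, 161, 225)


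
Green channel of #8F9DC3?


Color: #8F9DC3
R = 8F = 143
G = 9D = 157
B = C3 = 195
Green = 157


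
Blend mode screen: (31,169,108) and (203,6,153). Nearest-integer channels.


Screen: C = 255 - (255-A)×(255-B)/255, rounded to nearest integer
R: 255 - (255-31)×(255-203)/255 = 255 - 11648/255 ≈ 255 - 45.678 = 209.322 → 209
G: 255 - (255-169)×(255-6)/255 = 255 - 21414/255 ≈ 255 - 83.976 = 171.024 → 171
B: 255 - (255-108)×(255-153)/255 = 255 - 14994/255 ≈ 255 - 58.800 = 196.200 → 196
= RGB(209, 171, 196)


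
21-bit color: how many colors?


Colors = 2^bits = 2^21
= 2,097,152 colors


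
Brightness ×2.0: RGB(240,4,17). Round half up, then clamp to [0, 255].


Multiply each channel by 2.0, round half up, clamp to [0, 255]
R: 240×2.0 = 480 → clamp → 255
G: 4×2.0 = 8
B: 17×2.0 = 34
= RGB(255, 8, 34)


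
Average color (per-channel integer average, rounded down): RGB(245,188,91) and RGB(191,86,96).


Midpoint: each channel = ⌊(C₁+C₂)/2⌋
R: ⌊(245+191)/2⌋ = 218
G: ⌊(188+86)/2⌋ = 137
B: ⌊(91+96)/2⌋ = 93
= RGB(218, 137, 93)


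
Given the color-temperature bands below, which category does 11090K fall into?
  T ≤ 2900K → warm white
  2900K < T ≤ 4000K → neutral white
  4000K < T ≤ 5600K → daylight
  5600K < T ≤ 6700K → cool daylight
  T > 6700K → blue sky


Temperature: 11090K
11090K > 6700K → blue sky
Classification: blue sky


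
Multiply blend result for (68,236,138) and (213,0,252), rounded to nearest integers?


Multiply: C = A×B/255, rounded to nearest integer
R: 68×213/255 = 14484/255 ≈ 56.800 → 57
G: 236×0/255 = 0/255 ≈ 0.000 → 0
B: 138×252/255 = 34776/255 ≈ 136.376 → 136
= RGB(57, 0, 136)


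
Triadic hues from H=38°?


Triadic: equally spaced at 120° intervals
H1 = 38°
H2 = (38 + 120) mod 360 = 158°
H3 = (38 + 240) mod 360 = 278°
Triadic = 38°, 158°, 278°


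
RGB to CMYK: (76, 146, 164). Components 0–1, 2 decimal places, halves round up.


R'=76/255≈0.2980, G'=146/255≈0.5725, B'=164/255≈0.6431
K = 1 - max(R',G',B') = 1 - 164/255 = 91/255 = 0.35686… → 0.36
(1-R'-K)/(1-K) simplifies to (max-R)/max with max = 164:
C = (164-76)/164 = 88/164 = 0.53658… → 0.54
M = (164-146)/164 = 18/164 = 0.10975… → 0.11
Y = (164-164)/164 = 0/164 = 0 → 0.00
= CMYK(0.54, 0.11, 0.00, 0.36)


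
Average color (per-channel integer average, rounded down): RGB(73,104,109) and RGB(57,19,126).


Midpoint: each channel = ⌊(C₁+C₂)/2⌋
R: ⌊(73+57)/2⌋ = 65
G: ⌊(104+19)/2⌋ = 61
B: ⌊(109+126)/2⌋ = 117
= RGB(65, 61, 117)


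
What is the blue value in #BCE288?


Color: #BCE288
R = BC = 188
G = E2 = 226
B = 88 = 136
Blue = 136


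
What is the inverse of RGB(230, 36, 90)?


Invert: (255-R, 255-G, 255-B)
R: 255-230 = 25
G: 255-36 = 219
B: 255-90 = 165
= RGB(25, 219, 165)


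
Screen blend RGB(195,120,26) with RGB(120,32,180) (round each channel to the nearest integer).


Screen: C = 255 - (255-A)×(255-B)/255, rounded to nearest integer
R: 255 - (255-195)×(255-120)/255 = 255 - 8100/255 ≈ 255 - 31.765 = 223.235 → 223
G: 255 - (255-120)×(255-32)/255 = 255 - 30105/255 ≈ 255 - 118.059 = 136.941 → 137
B: 255 - (255-26)×(255-180)/255 = 255 - 17175/255 ≈ 255 - 67.353 = 187.647 → 188
= RGB(223, 137, 188)


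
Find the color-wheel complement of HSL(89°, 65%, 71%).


Complement = opposite side of color wheel = hue + 180°
H' = (89 + 180) mod 360 = 269°
S and L unchanged.
= HSL(269°, 65%, 71%)


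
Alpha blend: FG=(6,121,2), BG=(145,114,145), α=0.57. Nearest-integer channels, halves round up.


C = α×F + (1-α)×B, with 1-α = 0.43
R: 0.57×6 + 0.43×145 = 3.42 + 62.35 = 65.77 → 66
G: 0.57×121 + 0.43×114 = 68.97 + 49.02 = 117.99 → 118
B: 0.57×2 + 0.43×145 = 1.14 + 62.35 = 63.49 → 63
= RGB(66, 118, 63)


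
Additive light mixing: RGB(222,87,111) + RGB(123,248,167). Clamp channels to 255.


Additive: each channel = min(255, C₁+C₂)
R: 222+123 = 345 → 255
G: 87+248 = 335 → 255
B: 111+167 = 278 → 255
= RGB(255, 255, 255)


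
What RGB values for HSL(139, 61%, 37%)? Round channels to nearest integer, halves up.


H=139°, S=0.61, L=0.37
C = (1-|2L-1|)×S = (1-|-0.26|)×0.61 = 0.4514
H' = H/60 = 139/60 ≈ 2.3167; X = C×(1-|H' mod 2 - 1|) ≈ 0.1429
m = L - C/2 = 0.37 - 0.2257 = 0.1443
Sector ⌊H'⌋ = 2 → (R',G',B') = (0.0, 0.4514, ≈0.1429)
RGB = ((R'+m)×255, (G'+m)×255, (B'+m)×255) = (36.7965, 151.9035, 73.24705)
Round half up → RGB(37, 152, 73)


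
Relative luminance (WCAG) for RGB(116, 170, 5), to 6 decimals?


Linearize each channel (sRGB transfer function): c = v/255; c_lin = c/12.92 if c ≤ 0.04045, else ((c+0.055)/1.055)^2.4
  R: 116/255 ≈ 0.454902 > 0.04045 → ((0.454902+0.055)/1.055)^2.4 ≈ 0.174647
  G: 170/255 ≈ 0.666667 > 0.04045 → ((0.666667+0.055)/1.055)^2.4 ≈ 0.401978
  B: 5/255 ≈ 0.019608 ≤ 0.04045 → 0.019608/12.92 ≈ 0.001518
R_lin = 0.174647, G_lin = 0.401978, B_lin = 0.001518
L = 0.2126×R + 0.7152×G + 0.0722×B
L = 0.2126×0.174647 + 0.7152×0.401978 + 0.0722×0.001518
L ≈ 0.324734


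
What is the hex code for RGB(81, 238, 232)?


R = 81 → 51 (hex)
G = 238 → EE (hex)
B = 232 → E8 (hex)
Hex = #51EEE8


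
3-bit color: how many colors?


Colors = 2^bits = 2^3
= 8 colors


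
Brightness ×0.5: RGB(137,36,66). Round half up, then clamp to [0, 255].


Multiply each channel by 0.5, round half up, clamp to [0, 255]
R: 137×0.5 = 68.5 → round → 69
G: 36×0.5 = 18
B: 66×0.5 = 33
= RGB(69, 18, 33)


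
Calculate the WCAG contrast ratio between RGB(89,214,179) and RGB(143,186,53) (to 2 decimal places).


Linearize each sRGB channel c=v/255: c/12.92 if c ≤ 0.04045 else ((c+0.055)/1.055)^2.4
L = 0.2126×R_lin + 0.7152×G_lin + 0.0722×B_lin
Color 1 (89,214,179):
  R=89: 89/255≈0.3490 > 0.04045 → ((0.3490+0.055)/1.055)^2.4 ≈ 0.09990
  G=214: 214/255≈0.8392 > 0.04045 → ((0.8392+0.055)/1.055)^2.4 ≈ 0.67244
  B=179: 179/255≈0.7020 > 0.04045 → ((0.7020+0.055)/1.055)^2.4 ≈ 0.45079
  L1 = 0.2126×0.09990 + 0.7152×0.67244 + 0.0722×0.45079 ≈ 0.53472
Color 2 (143,186,53):
  R=143: 143/255≈0.5608 > 0.04045 → ((0.5608+0.055)/1.055)^2.4 ≈ 0.27468
  G=186: 186/255≈0.7294 > 0.04045 → ((0.7294+0.055)/1.055)^2.4 ≈ 0.49102
  B=53: 53/255≈0.2078 > 0.04045 → ((0.2078+0.055)/1.055)^2.4 ≈ 0.03560
  L2 = 0.2126×0.27468 + 0.7152×0.49102 + 0.0722×0.03560 ≈ 0.41214
Lighter = 0.53472, Darker = 0.41214
Ratio = (L_lighter + 0.05) / (L_darker + 0.05)
Ratio = (0.53472 + 0.05) / (0.41214 + 0.05) = 0.58472 / 0.46214 ≈ 1.2652
Ratio ≈ 1.27:1


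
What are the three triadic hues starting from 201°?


Triadic: equally spaced at 120° intervals
H1 = 201°
H2 = (201 + 120) mod 360 = 321°
H3 = (201 + 240) mod 360 = 81°
Triadic = 201°, 321°, 81°


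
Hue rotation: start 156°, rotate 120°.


New hue = (H + rotation) mod 360
New hue = (156 + 120) mod 360
= 276 mod 360
= 276°


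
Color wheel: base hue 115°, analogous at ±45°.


Base hue: 115°
Left analog: (115 - 45) mod 360 = 70°
Right analog: (115 + 45) mod 360 = 160°
Analogous hues = 70° and 160°


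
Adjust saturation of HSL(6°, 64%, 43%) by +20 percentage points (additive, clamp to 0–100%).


Original S = 64%
Adjustment = +20 percentage points
New S = 64 + (20) = 84
Clamp to [0, 100] → 84
= HSL(6°, 84%, 43%)


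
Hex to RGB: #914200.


91 → 145 (R)
42 → 66 (G)
00 → 0 (B)
= RGB(145, 66, 0)


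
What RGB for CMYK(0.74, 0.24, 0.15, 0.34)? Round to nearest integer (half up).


R = 255 × (1-C) × (1-K) = 255 × 0.26 × 0.66 = 43.758 → 44
G = 255 × (1-M) × (1-K) = 255 × 0.76 × 0.66 = 127.908 → 128
B = 255 × (1-Y) × (1-K) = 255 × 0.85 × 0.66 = 143.055 → 143
= RGB(44, 128, 143)


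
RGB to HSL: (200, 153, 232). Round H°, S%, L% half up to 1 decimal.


Normalize: R'=200/255≈0.7843, G'=153/255≈0.6000, B'=232/255≈0.9098
Max=232/255, Min=153/255, Δ=Max-Min=79/255
L = (Max+Min)/2 = (232+153)/510 = 385/510 = 0.75490… → L = 75.5%
L > 0.5 → S = Δ/(2-Max-Min) = 79/(510-232-153) = 79/125 = 0.632 → S = 63.2%
(the 1/255 factors cancel in S and H, so raw channel differences can be used)
Max is B' → H = 60 × ((R-G)/Δ + 4) = 60 × ((200-153)/79 + 4)
  47/79 + 4 = 0.5949… + 4 = 4.5949…
  H = 60 × 4.5949… = 275.696…° → H = 275.7°
= HSL(275.7°, 63.2%, 75.5%)


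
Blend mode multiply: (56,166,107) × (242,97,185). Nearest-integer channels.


Multiply: C = A×B/255, rounded to nearest integer
R: 56×242/255 = 13552/255 ≈ 53.145 → 53
G: 166×97/255 = 16102/255 ≈ 63.145 → 63
B: 107×185/255 = 19795/255 ≈ 77.627 → 78
= RGB(53, 63, 78)


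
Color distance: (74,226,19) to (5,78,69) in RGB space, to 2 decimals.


d = √[(R₁-R₂)² + (G₁-G₂)² + (B₁-B₂)²]
d = √[(74-5)² + (226-78)² + (19-69)²]
d = √[4761 + 21904 + 2500]
d = √29165
d ≈ 170.78


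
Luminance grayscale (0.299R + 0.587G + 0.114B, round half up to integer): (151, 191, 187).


Gray = 0.299×R + 0.587×G + 0.114×B
Gray = 0.299×151 + 0.587×191 + 0.114×187
Gray = 45.149 + 112.117 + 21.318
Gray = 178.584 → round half up → 179
Gray = 179


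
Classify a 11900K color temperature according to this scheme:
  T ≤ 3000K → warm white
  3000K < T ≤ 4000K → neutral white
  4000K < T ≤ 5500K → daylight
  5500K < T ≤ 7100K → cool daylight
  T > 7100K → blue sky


Temperature: 11900K
11900K > 7100K → blue sky
Classification: blue sky


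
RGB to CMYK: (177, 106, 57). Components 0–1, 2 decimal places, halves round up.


R'=177/255≈0.6941, G'=106/255≈0.4157, B'=57/255≈0.2235
K = 1 - max(R',G',B') = 1 - 177/255 = 78/255 = 0.30588… → 0.31
(1-R'-K)/(1-K) simplifies to (max-R)/max with max = 177:
C = (177-177)/177 = 0/177 = 0 → 0.00
M = (177-106)/177 = 71/177 = 0.40112… → 0.40
Y = (177-57)/177 = 120/177 = 0.67796… → 0.68
= CMYK(0.00, 0.40, 0.68, 0.31)


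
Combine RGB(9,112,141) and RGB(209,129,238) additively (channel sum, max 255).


Additive: each channel = min(255, C₁+C₂)
R: 9+209 = 218 → 218
G: 112+129 = 241 → 241
B: 141+238 = 379 → 255
= RGB(218, 241, 255)


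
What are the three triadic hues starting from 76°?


Triadic: equally spaced at 120° intervals
H1 = 76°
H2 = (76 + 120) mod 360 = 196°
H3 = (76 + 240) mod 360 = 316°
Triadic = 76°, 196°, 316°


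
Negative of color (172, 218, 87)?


Invert: (255-R, 255-G, 255-B)
R: 255-172 = 83
G: 255-218 = 37
B: 255-87 = 168
= RGB(83, 37, 168)


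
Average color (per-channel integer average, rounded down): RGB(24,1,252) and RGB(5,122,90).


Midpoint: each channel = ⌊(C₁+C₂)/2⌋
R: ⌊(24+5)/2⌋ = 14
G: ⌊(1+122)/2⌋ = 61
B: ⌊(252+90)/2⌋ = 171
= RGB(14, 61, 171)


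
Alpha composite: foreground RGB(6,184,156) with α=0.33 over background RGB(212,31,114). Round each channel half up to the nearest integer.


C = α×F + (1-α)×B, with 1-α = 0.67
R: 0.33×6 + 0.67×212 = 1.98 + 142.04 = 144.02 → 144
G: 0.33×184 + 0.67×31 = 60.72 + 20.77 = 81.49 → 81
B: 0.33×156 + 0.67×114 = 51.48 + 76.38 = 127.86 → 128
= RGB(144, 81, 128)


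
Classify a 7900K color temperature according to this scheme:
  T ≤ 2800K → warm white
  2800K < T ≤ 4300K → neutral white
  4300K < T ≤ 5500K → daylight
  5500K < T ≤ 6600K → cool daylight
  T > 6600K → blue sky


Temperature: 7900K
7900K > 6600K → blue sky
Classification: blue sky


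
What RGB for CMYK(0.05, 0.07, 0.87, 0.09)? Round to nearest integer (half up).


R = 255 × (1-C) × (1-K) = 255 × 0.95 × 0.91 = 220.4475 → 220
G = 255 × (1-M) × (1-K) = 255 × 0.93 × 0.91 = 215.8065 → 216
B = 255 × (1-Y) × (1-K) = 255 × 0.13 × 0.91 = 30.1665 → 30
= RGB(220, 216, 30)


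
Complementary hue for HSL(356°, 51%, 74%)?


Complement = opposite side of color wheel = hue + 180°
H' = (356 + 180) mod 360 = 176°
S and L unchanged.
= HSL(176°, 51%, 74%)
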